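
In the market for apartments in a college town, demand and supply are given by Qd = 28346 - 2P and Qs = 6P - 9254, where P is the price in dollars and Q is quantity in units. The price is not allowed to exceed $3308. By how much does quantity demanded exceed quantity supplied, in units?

11136

Equilibrium: 28346 - 2P = 6P - 9254, so 37600 = 8P and P* = 4700, Q* = 18946.
Since 3308 < 4700, the ceiling is binding.
At P = 3308: Qd = 28346 - 2·3308 = 21730 and Qs = 6·3308 - 9254 = 10594.
Shortage = Qd - Qs = 21730 - 10594 = 11136.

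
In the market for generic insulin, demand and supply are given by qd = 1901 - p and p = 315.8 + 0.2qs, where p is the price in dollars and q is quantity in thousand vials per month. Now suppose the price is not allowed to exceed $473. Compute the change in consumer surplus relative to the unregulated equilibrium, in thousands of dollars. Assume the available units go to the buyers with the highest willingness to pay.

-59010.5

Rearranging supply gives qs = 5p - 1579. Setting quantity demanded equal to quantity supplied, 1901 - p = 5p - 1579, gives p* = 580 and q* = 1321.
The ceiling of 473 is below the equilibrium price 580, so it binds.
At p = 473: qd = 1901 - 473 = 1428 and qs = 5·473 - 1579 = 786.
Consumer surplus without the control is ½ · (1901 - 580) · 1321 = 872520.5.
With the ceiling, 786 units are sold at 473 (assume they go to the highest-value buyers). The demand price at q = 786 is 1115, so CS = ½ · [(1901 - 473) + (1115 - 473)] · 786 = 813510.
Change in consumer surplus = 813510 - 872520.5 = -59010.5.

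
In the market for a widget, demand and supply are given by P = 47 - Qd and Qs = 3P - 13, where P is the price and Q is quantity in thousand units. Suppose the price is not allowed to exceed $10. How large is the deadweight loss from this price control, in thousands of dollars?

Rearranging demand gives Qd = 47 - P. Without the control the market clears where 47 - P = 3P - 13, i.e. P* = 15 and Q* = 32.
The ceiling of 10 is below the equilibrium price 15, so it binds.
At P = 10: Qd = 47 - 10 = 37 and Qs = 3·10 - 13 = 17.
Quantity traded falls to 17. At Q = 17 the demand price is 47 - 17 = 30 and the supply price is (13 + 17)/3 = 10.
Deadweight loss = ½ · (30 - 10) · (32 - 17) = ½ · 20 · 15 = 150.

150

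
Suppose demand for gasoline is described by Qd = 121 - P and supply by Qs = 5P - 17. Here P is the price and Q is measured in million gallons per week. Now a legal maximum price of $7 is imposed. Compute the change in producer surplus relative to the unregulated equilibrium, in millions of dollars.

-928

In a free market, 121 - P = 5P - 17 gives the equilibrium P* = 23, Q* = 98.
The ceiling of 7 is below the equilibrium price 23, so it binds.
At P = 7: Qd = 121 - 7 = 114 and Qs = 5·7 - 17 = 18.
Producer surplus without the control is ½ · (23 - 3.4) · 98 = 960.4.
With the ceiling, producers sell 18 units at 7, so PS = ½ · (7 - 3.4) · 18 = 32.4.
Change in producer surplus = 32.4 - 960.4 = -928.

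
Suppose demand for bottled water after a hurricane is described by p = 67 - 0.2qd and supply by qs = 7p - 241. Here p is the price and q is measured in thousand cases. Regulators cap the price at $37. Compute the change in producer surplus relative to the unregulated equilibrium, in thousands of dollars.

Rearranging demand gives qd = 335 - 5p. In a free market, 335 - 5p = 7p - 241 gives the equilibrium p* = 48, q* = 95.
The ceiling of 37 is below the equilibrium price 48, so it binds.
At p = 37: qd = 335 - 5·37 = 150 and qs = 7·37 - 241 = 18.
Producer surplus without the control is ½ · (48 - 241/7) · 95 = 9025/14.
With the ceiling, producers sell 18 units at 37, so PS = ½ · (37 - 241/7) · 18 = 162/7.
Change in producer surplus = 162/7 - 9025/14 = -621.5.

-621.5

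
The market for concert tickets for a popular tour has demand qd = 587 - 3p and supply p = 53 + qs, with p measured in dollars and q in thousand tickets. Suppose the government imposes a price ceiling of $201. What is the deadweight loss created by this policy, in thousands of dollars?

0

Rearranging supply gives qs = p - 53. Equilibrium: 587 - 3p = p - 53, so 640 = 4p and p* = 160, q* = 107.
The ceiling of 201 is above the equilibrium price 160, so it is not binding; the market clears at p* = 160, q* = 107.
Since the control does not bind, no trades are prevented and deadweight loss is zero.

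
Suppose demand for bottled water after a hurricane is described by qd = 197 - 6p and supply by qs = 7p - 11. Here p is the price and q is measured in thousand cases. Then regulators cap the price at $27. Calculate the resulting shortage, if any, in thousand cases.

0

In a free market, 197 - 6p = 7p - 11 gives the equilibrium p* = 16, q* = 101.
The ceiling of 27 is above the equilibrium price 16, so it is not binding; the market clears at p* = 16, q* = 101.
Since the control does not bind, there is no shortage.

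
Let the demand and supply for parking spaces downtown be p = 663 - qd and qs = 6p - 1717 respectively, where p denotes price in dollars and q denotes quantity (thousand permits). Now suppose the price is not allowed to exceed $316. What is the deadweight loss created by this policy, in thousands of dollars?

Rearranging demand gives qd = 663 - p. In a free market, 663 - p = 6p - 1717 gives the equilibrium p* = 340, q* = 323.
Since 316 < 340, the ceiling is binding.
At p = 316: qd = 663 - 316 = 347 and qs = 6·316 - 1717 = 179.
Quantity traded falls to 179. At q = 179 the demand price is 663 - 179 = 484 and the supply price is (1717 + 179)/6 = 316.
Deadweight loss = ½ · (484 - 316) · (323 - 179) = ½ · 168 · 144 = 12096.

12096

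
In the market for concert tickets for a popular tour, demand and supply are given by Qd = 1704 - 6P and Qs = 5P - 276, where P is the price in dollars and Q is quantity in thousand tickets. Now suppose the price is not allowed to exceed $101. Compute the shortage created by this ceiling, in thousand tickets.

Setting quantity demanded equal to quantity supplied, 1704 - 6P = 5P - 276, gives P* = 180 and Q* = 624.
The ceiling of 101 is below the equilibrium price 180, so it binds.
At P = 101: Qd = 1704 - 6·101 = 1098 and Qs = 5·101 - 276 = 229.
Shortage = Qd - Qs = 1098 - 229 = 869.

869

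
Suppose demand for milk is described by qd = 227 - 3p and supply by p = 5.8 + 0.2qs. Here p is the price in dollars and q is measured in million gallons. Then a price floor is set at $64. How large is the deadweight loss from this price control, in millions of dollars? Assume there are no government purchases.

2457.6

Rearranging supply gives qs = 5p - 29. Without the control the market clears where 227 - 3p = 5p - 29, i.e. p* = 32 and q* = 131.
Since 64 > 32, the floor is binding.
At p = 64: qd = 227 - 3·64 = 35 and qs = 5·64 - 29 = 291.
Quantity traded falls to 35. At q = 35 the demand price is (227 - 35)/3 = 64 and the supply price is (29 + 35)/5 = 12.8.
Deadweight loss = ½ · (64 - 12.8) · (131 - 35) = ½ · 51.2 · 96 = 2457.6.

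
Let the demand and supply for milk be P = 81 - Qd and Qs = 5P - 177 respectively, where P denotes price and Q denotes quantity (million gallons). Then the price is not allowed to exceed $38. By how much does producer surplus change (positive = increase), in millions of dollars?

-127.5

Rearranging demand gives Qd = 81 - P. Setting quantity demanded equal to quantity supplied, 81 - P = 5P - 177, gives P* = 43 and Q* = 38.
Since 38 < 43, the ceiling is binding.
At P = 38: Qd = 81 - 38 = 43 and Qs = 5·38 - 177 = 13.
Producer surplus without the control is ½ · (43 - 35.4) · 38 = 144.4.
With the ceiling, producers sell 13 units at 38, so PS = ½ · (38 - 35.4) · 13 = 16.9.
Change in producer surplus = 16.9 - 144.4 = -127.5.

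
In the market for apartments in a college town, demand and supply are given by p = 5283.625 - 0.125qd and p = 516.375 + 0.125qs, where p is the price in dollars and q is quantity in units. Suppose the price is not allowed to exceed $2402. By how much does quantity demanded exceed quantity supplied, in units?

7968

Rearranging demand gives qd = 42269 - 8p; rearranging supply gives qs = 8p - 4131. Without the control the market clears where 42269 - 8p = 8p - 4131, i.e. p* = 2900 and q* = 19069.
The ceiling of 2402 is below the equilibrium price 2900, so it binds.
At p = 2402: qd = 42269 - 8·2402 = 23053 and qs = 8·2402 - 4131 = 15085.
Shortage = qd - qs = 23053 - 15085 = 7968.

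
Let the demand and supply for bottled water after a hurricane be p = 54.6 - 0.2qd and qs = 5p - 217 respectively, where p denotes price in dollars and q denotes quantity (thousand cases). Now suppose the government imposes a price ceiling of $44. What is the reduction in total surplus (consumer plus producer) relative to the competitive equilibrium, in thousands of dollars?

Rearranging demand gives qd = 273 - 5p. Without the control the market clears where 273 - 5p = 5p - 217, i.e. p* = 49 and q* = 28.
The ceiling of 44 is below the equilibrium price 49, so it binds.
At p = 44: qd = 273 - 5·44 = 53 and qs = 5·44 - 217 = 3.
Quantity traded falls to 3. At q = 3 the demand price is (273 - 3)/5 = 54 and the supply price is (217 + 3)/5 = 44.
Deadweight loss = ½ · (54 - 44) · (28 - 3) = ½ · 10 · 25 = 125.

125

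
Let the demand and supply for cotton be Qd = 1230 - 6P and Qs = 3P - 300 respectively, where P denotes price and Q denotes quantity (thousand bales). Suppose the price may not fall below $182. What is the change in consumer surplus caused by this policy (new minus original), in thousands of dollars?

Equilibrium: 1230 - 6P = 3P - 300, so 1530 = 9P and P* = 170, Q* = 210.
The floor of 182 is above the equilibrium price 170, so it binds.
At P = 182: Qd = 1230 - 6·182 = 138 and Qs = 3·182 - 300 = 246.
Consumer surplus without the control is ½ · (205 - 170) · 210 = 3675.
With the floor, consumers buy 138 units at 182, so CS = ½ · (205 - 182) · 138 = 1587.
Change in consumer surplus = 1587 - 3675 = -2088.

-2088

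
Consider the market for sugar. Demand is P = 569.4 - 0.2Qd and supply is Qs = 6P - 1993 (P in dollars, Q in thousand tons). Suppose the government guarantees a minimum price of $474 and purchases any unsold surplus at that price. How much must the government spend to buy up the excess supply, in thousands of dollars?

177276

Rearranging demand gives Qd = 2847 - 5P. Equilibrium: 2847 - 5P = 6P - 1993, so 4840 = 11P and P* = 440, Q* = 647.
The floor of 474 is above the equilibrium price 440, so it binds.
At P = 474: Qd = 2847 - 5·474 = 477 and Qs = 6·474 - 1993 = 851.
Surplus = Qs - Qd = 374.
Government expenditure = surplus × support price = 374 × 474 = 177276.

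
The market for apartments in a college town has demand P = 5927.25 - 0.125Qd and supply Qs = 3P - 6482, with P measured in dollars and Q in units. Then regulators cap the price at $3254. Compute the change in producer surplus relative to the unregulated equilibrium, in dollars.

Rearranging demand gives Qd = 47418 - 8P. Equilibrium: 47418 - 8P = 3P - 6482, so 53900 = 11P and P* = 4900, Q* = 8218.
Because the ceiling (3254) lies below the market-clearing price, it is binding.
At P = 3254: Qd = 47418 - 8·3254 = 21386 and Qs = 3·3254 - 6482 = 3280.
Producer surplus without the control is ½ · (4900 - 6482/3) · 8218 = 33767762/3.
With the ceiling, producers sell 3280 units at 3254, so PS = ½ · (3254 - 6482/3) · 3280 = 5379200/3.
Change in producer surplus = 5379200/3 - 33767762/3 = -9462854.

-9462854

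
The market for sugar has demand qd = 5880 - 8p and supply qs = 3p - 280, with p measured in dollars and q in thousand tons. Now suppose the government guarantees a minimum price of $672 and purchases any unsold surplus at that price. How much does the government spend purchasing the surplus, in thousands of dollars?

In a free market, 5880 - 8p = 3p - 280 gives the equilibrium p* = 560, q* = 1400.
Because the floor (672) lies above the market-clearing price, it is binding.
At p = 672: qd = 5880 - 8·672 = 504 and qs = 3·672 - 280 = 1736.
Surplus = qs - qd = 1232.
Government expenditure = surplus × support price = 1232 × 672 = 827904.

827904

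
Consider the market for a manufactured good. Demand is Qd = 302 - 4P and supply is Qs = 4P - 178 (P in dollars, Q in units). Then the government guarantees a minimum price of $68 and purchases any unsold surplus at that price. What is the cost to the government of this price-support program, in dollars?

Setting quantity demanded equal to quantity supplied, 302 - 4P = 4P - 178, gives P* = 60 and Q* = 62.
Because the floor (68) lies above the market-clearing price, it is binding.
At P = 68: Qd = 302 - 4·68 = 30 and Qs = 4·68 - 178 = 94.
Surplus = Qs - Qd = 64.
Government expenditure = surplus × support price = 64 × 68 = 4352.

4352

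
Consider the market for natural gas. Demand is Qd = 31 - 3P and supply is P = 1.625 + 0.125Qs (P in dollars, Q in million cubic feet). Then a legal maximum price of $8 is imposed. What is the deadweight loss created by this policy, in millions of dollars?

Rearranging supply gives Qs = 8P - 13. Without the control the market clears where 31 - 3P = 8P - 13, i.e. P* = 4 and Q* = 19.
Since 8 is above P* = 4, the ceiling does not bind and the free-market outcome prevails.
Since the control does not bind, no trades are prevented and deadweight loss is zero.

0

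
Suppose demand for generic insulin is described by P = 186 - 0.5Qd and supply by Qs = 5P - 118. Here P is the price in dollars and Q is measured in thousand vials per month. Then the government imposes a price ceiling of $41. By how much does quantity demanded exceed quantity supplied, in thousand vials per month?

203

Rearranging demand gives Qd = 372 - 2P. Setting quantity demanded equal to quantity supplied, 372 - 2P = 5P - 118, gives P* = 70 and Q* = 232.
Because the ceiling (41) lies below the market-clearing price, it is binding.
At P = 41: Qd = 372 - 2·41 = 290 and Qs = 5·41 - 118 = 87.
Shortage = Qd - Qs = 290 - 87 = 203.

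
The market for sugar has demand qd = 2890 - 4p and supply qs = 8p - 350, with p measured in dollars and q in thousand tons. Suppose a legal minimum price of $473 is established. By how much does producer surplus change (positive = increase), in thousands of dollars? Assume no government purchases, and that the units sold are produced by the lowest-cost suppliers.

Equilibrium: 2890 - 4p = 8p - 350, so 3240 = 12p and p* = 270, q* = 1810.
The floor of 473 is above the equilibrium price 270, so it binds.
At p = 473: qd = 2890 - 4·473 = 998 and qs = 8·473 - 350 = 3434.
Producer surplus without the control is ½ · (270 - 43.75) · 1810 = 204756.25.
With the floor, 998 units are sold at 473. The supply price at q = 998 is 168.5, so PS = ½ · [(473 - 43.75) + (473 - 168.5)] · 998 = 366141.25.
Change in producer surplus = 366141.25 - 204756.25 = 161385.

161385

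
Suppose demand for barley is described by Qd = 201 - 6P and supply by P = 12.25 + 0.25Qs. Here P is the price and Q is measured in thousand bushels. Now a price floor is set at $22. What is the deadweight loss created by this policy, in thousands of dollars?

0

Rearranging supply gives Qs = 4P - 49. Setting quantity demanded equal to quantity supplied, 201 - 6P = 4P - 49, gives P* = 25 and Q* = 51.
Since 22 is below P* = 25, the floor does not bind and the free-market outcome prevails.
Since the control does not bind, no trades are prevented and deadweight loss is zero.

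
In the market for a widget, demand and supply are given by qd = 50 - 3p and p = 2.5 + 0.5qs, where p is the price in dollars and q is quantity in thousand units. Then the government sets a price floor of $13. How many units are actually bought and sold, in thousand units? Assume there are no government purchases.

Rearranging supply gives qs = 2p - 5. Equilibrium: 50 - 3p = 2p - 5, so 55 = 5p and p* = 11, q* = 17.
Since 13 > 11, the floor is binding.
At p = 13: qd = 50 - 3·13 = 11 and qs = 2·13 - 5 = 21.
The quantity actually transacted is the short side, demand: 11.

11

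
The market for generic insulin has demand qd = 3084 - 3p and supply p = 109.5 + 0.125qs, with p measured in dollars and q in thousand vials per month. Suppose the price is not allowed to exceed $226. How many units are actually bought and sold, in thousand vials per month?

932

Rearranging supply gives qs = 8p - 876. Setting quantity demanded equal to quantity supplied, 3084 - 3p = 8p - 876, gives p* = 360 and q* = 2004.
The ceiling of 226 is below the equilibrium price 360, so it binds.
At p = 226: qd = 3084 - 3·226 = 2406 and qs = 8·226 - 876 = 932.
The quantity actually transacted is the short side, supply: 932.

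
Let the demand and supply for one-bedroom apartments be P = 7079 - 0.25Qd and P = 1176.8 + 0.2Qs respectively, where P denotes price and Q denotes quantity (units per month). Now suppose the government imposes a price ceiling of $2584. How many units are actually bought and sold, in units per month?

Rearranging demand gives Qd = 28316 - 4P; rearranging supply gives Qs = 5P - 5884. Setting quantity demanded equal to quantity supplied, 28316 - 4P = 5P - 5884, gives P* = 3800 and Q* = 13116.
Since 2584 < 3800, the ceiling is binding.
At P = 2584: Qd = 28316 - 4·2584 = 17980 and Qs = 5·2584 - 5884 = 7036.
The quantity actually transacted is the short side, supply: 7036.

7036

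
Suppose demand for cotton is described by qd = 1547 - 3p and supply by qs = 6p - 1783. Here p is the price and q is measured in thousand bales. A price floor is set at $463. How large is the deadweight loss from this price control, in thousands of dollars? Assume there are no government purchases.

19460.25

Equilibrium: 1547 - 3p = 6p - 1783, so 3330 = 9p and p* = 370, q* = 437.
Since 463 > 370, the floor is binding.
At p = 463: qd = 1547 - 3·463 = 158 and qs = 6·463 - 1783 = 995.
Quantity traded falls to 158. At q = 158 the demand price is (1547 - 158)/3 = 463 and the supply price is (1783 + 158)/6 = 323.5.
Deadweight loss = ½ · (463 - 323.5) · (437 - 158) = ½ · 139.5 · 279 = 19460.25.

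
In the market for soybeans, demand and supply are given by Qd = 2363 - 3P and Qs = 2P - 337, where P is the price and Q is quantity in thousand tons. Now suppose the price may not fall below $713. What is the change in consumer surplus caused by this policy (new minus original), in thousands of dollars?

-83645.5

Setting quantity demanded equal to quantity supplied, 2363 - 3P = 2P - 337, gives P* = 540 and Q* = 743.
Because the floor (713) lies above the market-clearing price, it is binding.
At P = 713: Qd = 2363 - 3·713 = 224 and Qs = 2·713 - 337 = 1089.
Consumer surplus without the control is ½ · (2363/3 - 540) · 743 = 552049/6.
With the floor, consumers buy 224 units at 713, so CS = ½ · (2363/3 - 713) · 224 = 25088/3.
Change in consumer surplus = 25088/3 - 552049/6 = -83645.5.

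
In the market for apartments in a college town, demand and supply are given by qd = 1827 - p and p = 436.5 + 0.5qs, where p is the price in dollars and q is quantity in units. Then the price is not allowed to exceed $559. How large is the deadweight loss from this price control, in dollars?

Rearranging supply gives qs = 2p - 873. Equilibrium: 1827 - p = 2p - 873, so 2700 = 3p and p* = 900, q* = 927.
The ceiling of 559 is below the equilibrium price 900, so it binds.
At p = 559: qd = 1827 - 559 = 1268 and qs = 2·559 - 873 = 245.
Quantity traded falls to 245. At q = 245 the demand price is 1827 - 245 = 1582 and the supply price is (873 + 245)/2 = 559.
Deadweight loss = ½ · (1582 - 559) · (927 - 245) = ½ · 1023 · 682 = 348843.

348843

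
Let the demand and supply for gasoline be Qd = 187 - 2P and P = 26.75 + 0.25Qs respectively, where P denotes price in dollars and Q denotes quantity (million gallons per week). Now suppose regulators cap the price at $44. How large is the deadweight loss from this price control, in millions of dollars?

Rearranging supply gives Qs = 4P - 107. Setting quantity demanded equal to quantity supplied, 187 - 2P = 4P - 107, gives P* = 49 and Q* = 89.
Because the ceiling (44) lies below the market-clearing price, it is binding.
At P = 44: Qd = 187 - 2·44 = 99 and Qs = 4·44 - 107 = 69.
Quantity traded falls to 69. At Q = 69 the demand price is (187 - 69)/2 = 59 and the supply price is (107 + 69)/4 = 44.
Deadweight loss = ½ · (59 - 44) · (89 - 69) = ½ · 15 · 20 = 150.

150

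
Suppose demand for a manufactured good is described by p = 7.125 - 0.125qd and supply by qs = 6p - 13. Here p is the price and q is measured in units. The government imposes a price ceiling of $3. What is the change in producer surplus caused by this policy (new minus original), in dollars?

-22

Rearranging demand gives qd = 57 - 8p. Setting quantity demanded equal to quantity supplied, 57 - 8p = 6p - 13, gives p* = 5 and q* = 17.
The ceiling of 3 is below the equilibrium price 5, so it binds.
At p = 3: qd = 57 - 8·3 = 33 and qs = 6·3 - 13 = 5.
Producer surplus without the control is ½ · (5 - 13/6) · 17 = 289/12.
With the ceiling, producers sell 5 units at 3, so PS = ½ · (3 - 13/6) · 5 = 25/12.
Change in producer surplus = 25/12 - 289/12 = -22.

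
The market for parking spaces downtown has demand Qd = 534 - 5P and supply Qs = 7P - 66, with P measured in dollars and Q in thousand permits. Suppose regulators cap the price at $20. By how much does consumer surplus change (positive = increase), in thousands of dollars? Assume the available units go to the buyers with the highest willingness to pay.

Equilibrium: 534 - 5P = 7P - 66, so 600 = 12P and P* = 50, Q* = 284.
Since 20 < 50, the ceiling is binding.
At P = 20: Qd = 534 - 5·20 = 434 and Qs = 7·20 - 66 = 74.
Consumer surplus without the control is ½ · (106.8 - 50) · 284 = 8065.6.
With the ceiling, 74 units are sold at 20 (assume they go to the highest-value buyers). The demand price at Q = 74 is 92, so CS = ½ · [(106.8 - 20) + (92 - 20)] · 74 = 5875.6.
Change in consumer surplus = 5875.6 - 8065.6 = -2190.

-2190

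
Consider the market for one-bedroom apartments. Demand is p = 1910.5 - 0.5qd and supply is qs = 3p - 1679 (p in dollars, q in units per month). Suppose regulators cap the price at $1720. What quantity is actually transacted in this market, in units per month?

1621

Rearranging demand gives qd = 3821 - 2p. In a free market, 3821 - 2p = 3p - 1679 gives the equilibrium p* = 1100, q* = 1621.
Since 1720 is above p* = 1100, the ceiling does not bind and the free-market outcome prevails.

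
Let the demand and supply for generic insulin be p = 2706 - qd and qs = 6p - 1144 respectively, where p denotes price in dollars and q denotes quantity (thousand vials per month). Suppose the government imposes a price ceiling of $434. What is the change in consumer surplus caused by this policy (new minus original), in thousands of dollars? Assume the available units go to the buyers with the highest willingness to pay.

-72848

Rearranging demand gives qd = 2706 - p. Without the control the market clears where 2706 - p = 6p - 1144, i.e. p* = 550 and q* = 2156.
The ceiling of 434 is below the equilibrium price 550, so it binds.
At p = 434: qd = 2706 - 434 = 2272 and qs = 6·434 - 1144 = 1460.
Consumer surplus without the control is ½ · (2706 - 550) · 2156 = 2324168.
With the ceiling, 1460 units are sold at 434 (assume they go to the highest-value buyers). The demand price at q = 1460 is 1246, so CS = ½ · [(2706 - 434) + (1246 - 434)] · 1460 = 2251320.
Change in consumer surplus = 2251320 - 2324168 = -72848.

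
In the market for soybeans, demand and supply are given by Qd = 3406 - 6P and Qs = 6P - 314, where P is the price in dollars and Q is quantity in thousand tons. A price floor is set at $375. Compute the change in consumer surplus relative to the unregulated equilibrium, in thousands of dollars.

-87815

In a free market, 3406 - 6P = 6P - 314 gives the equilibrium P* = 310, Q* = 1546.
The floor of 375 is above the equilibrium price 310, so it binds.
At P = 375: Qd = 3406 - 6·375 = 1156 and Qs = 6·375 - 314 = 1936.
Consumer surplus without the control is ½ · (1703/3 - 310) · 1546 = 597529/3.
With the floor, consumers buy 1156 units at 375, so CS = ½ · (1703/3 - 375) · 1156 = 334084/3.
Change in consumer surplus = 334084/3 - 597529/3 = -87815.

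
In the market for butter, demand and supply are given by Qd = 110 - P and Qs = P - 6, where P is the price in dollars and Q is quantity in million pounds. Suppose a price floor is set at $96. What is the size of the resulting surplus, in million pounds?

76

Without the control the market clears where 110 - P = P - 6, i.e. P* = 58 and Q* = 52.
Since 96 > 58, the floor is binding.
At P = 96: Qd = 110 - 96 = 14 and Qs = 96 - 6 = 90.
Surplus = Qs - Qd = 90 - 14 = 76.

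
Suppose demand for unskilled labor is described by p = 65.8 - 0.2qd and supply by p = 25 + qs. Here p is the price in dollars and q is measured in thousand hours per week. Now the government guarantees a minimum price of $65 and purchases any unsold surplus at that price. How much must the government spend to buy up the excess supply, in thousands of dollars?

Rearranging demand gives qd = 329 - 5p; rearranging supply gives qs = p - 25. Setting quantity demanded equal to quantity supplied, 329 - 5p = p - 25, gives p* = 59 and q* = 34.
Since 65 > 59, the floor is binding.
At p = 65: qd = 329 - 5·65 = 4 and qs = 65 - 25 = 40.
Surplus = qs - qd = 36.
Government expenditure = surplus × support price = 36 × 65 = 2340.

2340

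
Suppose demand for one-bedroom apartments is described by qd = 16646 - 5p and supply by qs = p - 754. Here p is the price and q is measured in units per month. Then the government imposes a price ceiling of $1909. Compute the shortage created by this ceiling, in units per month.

5946

In a free market, 16646 - 5p = p - 754 gives the equilibrium p* = 2900, q* = 2146.
Because the ceiling (1909) lies below the market-clearing price, it is binding.
At p = 1909: qd = 16646 - 5·1909 = 7101 and qs = 1909 - 754 = 1155.
Shortage = qd - qs = 7101 - 1155 = 5946.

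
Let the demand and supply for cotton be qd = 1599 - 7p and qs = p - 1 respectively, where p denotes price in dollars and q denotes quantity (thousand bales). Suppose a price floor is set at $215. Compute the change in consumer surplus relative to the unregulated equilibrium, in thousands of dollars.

Without the control the market clears where 1599 - 7p = p - 1, i.e. p* = 200 and q* = 199.
Since 215 > 200, the floor is binding.
At p = 215: qd = 1599 - 7·215 = 94 and qs = 215 - 1 = 214.
Consumer surplus without the control is ½ · (1599/7 - 200) · 199 = 39601/14.
With the floor, consumers buy 94 units at 215, so CS = ½ · (1599/7 - 215) · 94 = 4418/7.
Change in consumer surplus = 4418/7 - 39601/14 = -2197.5.

-2197.5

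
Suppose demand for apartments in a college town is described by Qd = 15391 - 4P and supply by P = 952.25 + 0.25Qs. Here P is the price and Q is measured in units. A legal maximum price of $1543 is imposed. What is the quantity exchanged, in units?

Rearranging supply gives Qs = 4P - 3809. Without the control the market clears where 15391 - 4P = 4P - 3809, i.e. P* = 2400 and Q* = 5791.
Since 1543 < 2400, the ceiling is binding.
At P = 1543: Qd = 15391 - 4·1543 = 9219 and Qs = 4·1543 - 3809 = 2363.
The quantity actually transacted is the short side, supply: 2363.

2363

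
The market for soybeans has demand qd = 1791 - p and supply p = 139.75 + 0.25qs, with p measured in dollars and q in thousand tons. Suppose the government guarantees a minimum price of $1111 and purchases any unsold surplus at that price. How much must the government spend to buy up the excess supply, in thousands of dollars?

3560755

Rearranging supply gives qs = 4p - 559. In a free market, 1791 - p = 4p - 559 gives the equilibrium p* = 470, q* = 1321.
Because the floor (1111) lies above the market-clearing price, it is binding.
At p = 1111: qd = 1791 - 1111 = 680 and qs = 4·1111 - 559 = 3885.
Surplus = qs - qd = 3205.
Government expenditure = surplus × support price = 3205 × 1111 = 3560755.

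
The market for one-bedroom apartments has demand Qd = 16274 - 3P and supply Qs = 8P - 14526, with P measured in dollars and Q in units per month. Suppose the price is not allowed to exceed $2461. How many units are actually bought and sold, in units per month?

5162

Without the control the market clears where 16274 - 3P = 8P - 14526, i.e. P* = 2800 and Q* = 7874.
The ceiling of 2461 is below the equilibrium price 2800, so it binds.
At P = 2461: Qd = 16274 - 3·2461 = 8891 and Qs = 8·2461 - 14526 = 5162.
The quantity actually transacted is the short side, supply: 5162.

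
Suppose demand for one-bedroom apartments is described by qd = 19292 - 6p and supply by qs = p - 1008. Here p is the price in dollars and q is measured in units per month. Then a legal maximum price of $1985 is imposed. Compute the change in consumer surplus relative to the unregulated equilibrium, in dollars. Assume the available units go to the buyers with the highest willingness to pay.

824186.25

In a free market, 19292 - 6p = p - 1008 gives the equilibrium p* = 2900, q* = 1892.
Because the ceiling (1985) lies below the market-clearing price, it is binding.
At p = 1985: qd = 19292 - 6·1985 = 7382 and qs = 1985 - 1008 = 977.
Consumer surplus without the control is ½ · (9646/3 - 2900) · 1892 = 894916/3.
With the ceiling, 977 units are sold at 1985 (assume they go to the highest-value buyers). The demand price at q = 977 is 3052.5, so CS = ½ · [(9646/3 - 1985) + (3052.5 - 1985)] · 977 = 13469899/12.
Change in consumer surplus = 13469899/12 - 894916/3 = 824186.25.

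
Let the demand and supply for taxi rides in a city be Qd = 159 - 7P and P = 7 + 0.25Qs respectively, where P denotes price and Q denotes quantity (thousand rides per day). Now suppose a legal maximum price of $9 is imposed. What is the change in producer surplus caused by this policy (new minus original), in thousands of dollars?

-192

Rearranging supply gives Qs = 4P - 28. Equilibrium: 159 - 7P = 4P - 28, so 187 = 11P and P* = 17, Q* = 40.
Because the ceiling (9) lies below the market-clearing price, it is binding.
At P = 9: Qd = 159 - 7·9 = 96 and Qs = 4·9 - 28 = 8.
Producer surplus without the control is ½ · (17 - 7) · 40 = 200.
With the ceiling, producers sell 8 units at 9, so PS = ½ · (9 - 7) · 8 = 8.
Change in producer surplus = 8 - 200 = -192.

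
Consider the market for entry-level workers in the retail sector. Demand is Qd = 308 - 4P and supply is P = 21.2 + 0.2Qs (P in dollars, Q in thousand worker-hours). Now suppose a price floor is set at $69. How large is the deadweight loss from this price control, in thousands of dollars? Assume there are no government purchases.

1904.4

Rearranging supply gives Qs = 5P - 106. In a free market, 308 - 4P = 5P - 106 gives the equilibrium P* = 46, Q* = 124.
The floor of 69 is above the equilibrium price 46, so it binds.
At P = 69: Qd = 308 - 4·69 = 32 and Qs = 5·69 - 106 = 239.
Quantity traded falls to 32. At Q = 32 the demand price is (308 - 32)/4 = 69 and the supply price is (106 + 32)/5 = 27.6.
Deadweight loss = ½ · (69 - 27.6) · (124 - 32) = ½ · 41.4 · 92 = 1904.4.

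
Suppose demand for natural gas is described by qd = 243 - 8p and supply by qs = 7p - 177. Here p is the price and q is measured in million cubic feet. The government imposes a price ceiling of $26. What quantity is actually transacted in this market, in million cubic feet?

Without the control the market clears where 243 - 8p = 7p - 177, i.e. p* = 28 and q* = 19.
Since 26 < 28, the ceiling is binding.
At p = 26: qd = 243 - 8·26 = 35 and qs = 7·26 - 177 = 5.
The quantity actually transacted is the short side, supply: 5.

5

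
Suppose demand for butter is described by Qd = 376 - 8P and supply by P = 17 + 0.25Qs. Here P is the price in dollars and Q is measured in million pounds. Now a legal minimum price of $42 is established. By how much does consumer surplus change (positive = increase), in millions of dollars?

-300

Rearranging supply gives Qs = 4P - 68. Setting quantity demanded equal to quantity supplied, 376 - 8P = 4P - 68, gives P* = 37 and Q* = 80.
Because the floor (42) lies above the market-clearing price, it is binding.
At P = 42: Qd = 376 - 8·42 = 40 and Qs = 4·42 - 68 = 100.
Consumer surplus without the control is ½ · (47 - 37) · 80 = 400.
With the floor, consumers buy 40 units at 42, so CS = ½ · (47 - 42) · 40 = 100.
Change in consumer surplus = 100 - 400 = -300.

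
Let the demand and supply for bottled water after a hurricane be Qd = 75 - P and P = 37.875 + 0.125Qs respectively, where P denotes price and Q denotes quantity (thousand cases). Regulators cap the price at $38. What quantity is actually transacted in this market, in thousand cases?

1

Rearranging supply gives Qs = 8P - 303. In a free market, 75 - P = 8P - 303 gives the equilibrium P* = 42, Q* = 33.
Since 38 < 42, the ceiling is binding.
At P = 38: Qd = 75 - 38 = 37 and Qs = 8·38 - 303 = 1.
The quantity actually transacted is the short side, supply: 1.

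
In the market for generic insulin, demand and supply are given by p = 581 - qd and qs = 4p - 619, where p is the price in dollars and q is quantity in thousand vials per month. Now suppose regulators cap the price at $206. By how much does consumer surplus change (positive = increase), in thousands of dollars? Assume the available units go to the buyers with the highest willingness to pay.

-2278

Rearranging demand gives qd = 581 - p. In a free market, 581 - p = 4p - 619 gives the equilibrium p* = 240, q* = 341.
The ceiling of 206 is below the equilibrium price 240, so it binds.
At p = 206: qd = 581 - 206 = 375 and qs = 4·206 - 619 = 205.
Consumer surplus without the control is ½ · (581 - 240) · 341 = 58140.5.
With the ceiling, 205 units are sold at 206 (assume they go to the highest-value buyers). The demand price at q = 205 is 376, so CS = ½ · [(581 - 206) + (376 - 206)] · 205 = 55862.5.
Change in consumer surplus = 55862.5 - 58140.5 = -2278.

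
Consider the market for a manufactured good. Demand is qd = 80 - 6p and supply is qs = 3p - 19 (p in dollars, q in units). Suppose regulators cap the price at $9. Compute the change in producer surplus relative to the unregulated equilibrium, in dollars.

In a free market, 80 - 6p = 3p - 19 gives the equilibrium p* = 11, q* = 14.
Since 9 < 11, the ceiling is binding.
At p = 9: qd = 80 - 6·9 = 26 and qs = 3·9 - 19 = 8.
Producer surplus without the control is ½ · (11 - 19/3) · 14 = 98/3.
With the ceiling, producers sell 8 units at 9, so PS = ½ · (9 - 19/3) · 8 = 32/3.
Change in producer surplus = 32/3 - 98/3 = -22.

-22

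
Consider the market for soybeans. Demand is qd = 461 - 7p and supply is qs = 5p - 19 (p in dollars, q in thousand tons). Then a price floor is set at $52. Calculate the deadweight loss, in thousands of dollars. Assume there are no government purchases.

1209.6

In a free market, 461 - 7p = 5p - 19 gives the equilibrium p* = 40, q* = 181.
The floor of 52 is above the equilibrium price 40, so it binds.
At p = 52: qd = 461 - 7·52 = 97 and qs = 5·52 - 19 = 241.
Quantity traded falls to 97. At q = 97 the demand price is (461 - 97)/7 = 52 and the supply price is (19 + 97)/5 = 23.2.
Deadweight loss = ½ · (52 - 23.2) · (181 - 97) = ½ · 28.8 · 84 = 1209.6.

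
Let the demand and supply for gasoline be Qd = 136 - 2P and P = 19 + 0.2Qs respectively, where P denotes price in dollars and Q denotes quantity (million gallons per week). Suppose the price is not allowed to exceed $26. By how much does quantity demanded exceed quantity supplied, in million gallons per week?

49

Rearranging supply gives Qs = 5P - 95. Equilibrium: 136 - 2P = 5P - 95, so 231 = 7P and P* = 33, Q* = 70.
The ceiling of 26 is below the equilibrium price 33, so it binds.
At P = 26: Qd = 136 - 2·26 = 84 and Qs = 5·26 - 95 = 35.
Shortage = Qd - Qs = 84 - 35 = 49.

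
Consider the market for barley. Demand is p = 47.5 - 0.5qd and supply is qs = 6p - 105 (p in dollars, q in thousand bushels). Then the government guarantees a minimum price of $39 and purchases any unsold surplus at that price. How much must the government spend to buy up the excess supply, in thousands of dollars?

4368

Rearranging demand gives qd = 95 - 2p. Setting quantity demanded equal to quantity supplied, 95 - 2p = 6p - 105, gives p* = 25 and q* = 45.
Since 39 > 25, the floor is binding.
At p = 39: qd = 95 - 2·39 = 17 and qs = 6·39 - 105 = 129.
Surplus = qs - qd = 112.
Government expenditure = surplus × support price = 112 × 39 = 4368.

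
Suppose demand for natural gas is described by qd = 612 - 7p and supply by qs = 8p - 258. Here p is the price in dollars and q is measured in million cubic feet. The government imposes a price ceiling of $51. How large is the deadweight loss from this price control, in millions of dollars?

Setting quantity demanded equal to quantity supplied, 612 - 7p = 8p - 258, gives p* = 58 and q* = 206.
Since 51 < 58, the ceiling is binding.
At p = 51: qd = 612 - 7·51 = 255 and qs = 8·51 - 258 = 150.
Quantity traded falls to 150. At q = 150 the demand price is (612 - 150)/7 = 66 and the supply price is (258 + 150)/8 = 51.
Deadweight loss = ½ · (66 - 51) · (206 - 150) = ½ · 15 · 56 = 420.

420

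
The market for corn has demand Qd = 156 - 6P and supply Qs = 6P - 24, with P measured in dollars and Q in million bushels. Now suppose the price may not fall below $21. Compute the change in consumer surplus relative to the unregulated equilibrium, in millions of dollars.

-288

In a free market, 156 - 6P = 6P - 24 gives the equilibrium P* = 15, Q* = 66.
The floor of 21 is above the equilibrium price 15, so it binds.
At P = 21: Qd = 156 - 6·21 = 30 and Qs = 6·21 - 24 = 102.
Consumer surplus without the control is ½ · (26 - 15) · 66 = 363.
With the floor, consumers buy 30 units at 21, so CS = ½ · (26 - 21) · 30 = 75.
Change in consumer surplus = 75 - 363 = -288.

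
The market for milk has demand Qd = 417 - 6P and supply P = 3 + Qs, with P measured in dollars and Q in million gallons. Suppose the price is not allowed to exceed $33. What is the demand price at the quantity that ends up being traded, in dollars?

64.5

Rearranging supply gives Qs = P - 3. Setting quantity demanded equal to quantity supplied, 417 - 6P = P - 3, gives P* = 60 and Q* = 57.
Since 33 < 60, the ceiling is binding.
At P = 33: Qd = 417 - 6·33 = 219 and Qs = 33 - 3 = 30.
Only 30 units reach the market. On the demand curve, the marginal buyer's willingness to pay at Q = 30 is (417 - 30)/6 = 64.5.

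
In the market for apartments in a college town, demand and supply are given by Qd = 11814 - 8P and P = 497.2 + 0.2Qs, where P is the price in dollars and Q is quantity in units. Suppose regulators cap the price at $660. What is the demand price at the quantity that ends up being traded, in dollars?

Rearranging supply gives Qs = 5P - 2486. In a free market, 11814 - 8P = 5P - 2486 gives the equilibrium P* = 1100, Q* = 3014.
The ceiling of 660 is below the equilibrium price 1100, so it binds.
At P = 660: Qd = 11814 - 8·660 = 6534 and Qs = 5·660 - 2486 = 814.
Only 814 units reach the market. On the demand curve, the marginal buyer's willingness to pay at Q = 814 is (11814 - 814)/8 = 1375.

1375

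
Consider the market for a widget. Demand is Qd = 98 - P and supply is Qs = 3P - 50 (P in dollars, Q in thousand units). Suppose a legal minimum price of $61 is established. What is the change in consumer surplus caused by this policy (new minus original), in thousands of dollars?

Equilibrium: 98 - P = 3P - 50, so 148 = 4P and P* = 37, Q* = 61.
Because the floor (61) lies above the market-clearing price, it is binding.
At P = 61: Qd = 98 - 61 = 37 and Qs = 3·61 - 50 = 133.
Consumer surplus without the control is ½ · (98 - 37) · 61 = 1860.5.
With the floor, consumers buy 37 units at 61, so CS = ½ · (98 - 61) · 37 = 684.5.
Change in consumer surplus = 684.5 - 1860.5 = -1176.

-1176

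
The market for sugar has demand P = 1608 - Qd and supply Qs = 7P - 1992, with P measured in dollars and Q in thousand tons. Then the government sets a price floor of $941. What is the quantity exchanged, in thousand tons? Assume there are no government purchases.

Rearranging demand gives Qd = 1608 - P. In a free market, 1608 - P = 7P - 1992 gives the equilibrium P* = 450, Q* = 1158.
Since 941 > 450, the floor is binding.
At P = 941: Qd = 1608 - 941 = 667 and Qs = 7·941 - 1992 = 4595.
The quantity actually transacted is the short side, demand: 667.

667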